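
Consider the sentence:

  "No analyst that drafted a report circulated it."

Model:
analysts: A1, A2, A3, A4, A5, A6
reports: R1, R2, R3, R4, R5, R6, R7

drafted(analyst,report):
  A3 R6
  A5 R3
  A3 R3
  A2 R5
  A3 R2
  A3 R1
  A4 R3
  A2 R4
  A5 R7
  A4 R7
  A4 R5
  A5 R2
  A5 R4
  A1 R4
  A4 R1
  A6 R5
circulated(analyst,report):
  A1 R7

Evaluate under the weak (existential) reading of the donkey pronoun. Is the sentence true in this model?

True

"it" takes "a report" as antecedent — a donkey pronoun bound across the clause boundary.
Truth condition: for no (a,r) with drafted(a,r) does circulated(a,r) hold.
Restrictor pairs — does the scope hold? (A1,R4):fails  (A2,R4):fails  (A2,R5):fails  (A3,R1):fails  (A3,R2):fails  (A3,R3):fails  (A3,R6):fails  (A4,R1):fails  (A4,R3):fails  (A4,R5):fails  (A4,R7):fails  (A5,R2):fails  (A5,R3):fails  (A5,R4):fails  (A5,R7):fails  (A6,R5):fails
Scope holds for no restrictor pair, so the sentence is true.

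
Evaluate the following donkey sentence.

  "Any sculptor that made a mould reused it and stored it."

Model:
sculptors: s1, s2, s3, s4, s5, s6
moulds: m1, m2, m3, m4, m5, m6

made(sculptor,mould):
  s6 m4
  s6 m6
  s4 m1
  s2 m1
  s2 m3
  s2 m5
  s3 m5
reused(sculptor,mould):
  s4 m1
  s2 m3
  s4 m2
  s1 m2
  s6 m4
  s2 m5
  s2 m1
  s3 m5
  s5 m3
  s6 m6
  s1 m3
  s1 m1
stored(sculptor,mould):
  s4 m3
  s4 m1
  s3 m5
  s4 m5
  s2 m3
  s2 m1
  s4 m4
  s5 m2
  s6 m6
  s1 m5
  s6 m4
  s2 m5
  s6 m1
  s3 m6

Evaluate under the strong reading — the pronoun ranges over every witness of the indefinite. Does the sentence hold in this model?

True

"it" takes "a mould" as antecedent — a donkey pronoun bound across the clause boundary.
Strong reading: for every (s,m) with made(s,m), reused(s,m) ∧ stored(s,m).
Restrictor pairs: (s2,m1) ✓  (s2,m3) ✓  (s2,m5) ✓  (s3,m5) ✓  (s4,m1) ✓  (s6,m4) ✓  (s6,m6) ✓
Every restrictor pair satisfies the scope.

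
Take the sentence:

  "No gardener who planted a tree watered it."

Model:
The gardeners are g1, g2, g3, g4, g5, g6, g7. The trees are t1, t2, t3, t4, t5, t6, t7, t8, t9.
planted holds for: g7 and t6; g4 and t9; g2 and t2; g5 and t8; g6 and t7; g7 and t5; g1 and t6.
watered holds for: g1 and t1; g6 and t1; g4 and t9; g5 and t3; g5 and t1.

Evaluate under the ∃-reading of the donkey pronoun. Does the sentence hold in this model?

"it" takes "a tree" as antecedent — a donkey pronoun bound across the clause boundary.
Truth condition: for no (g,t) with planted(g,t) does watered(g,t) hold.
Restrictor pairs — does the scope hold? (g1,t6):fails  (g2,t2):fails  (g4,t9):holds  (g5,t8):fails  (g6,t7):fails  (g7,t5):fails  (g7,t6):fails
Scope holds for 1 pair(s), so the sentence is false.

False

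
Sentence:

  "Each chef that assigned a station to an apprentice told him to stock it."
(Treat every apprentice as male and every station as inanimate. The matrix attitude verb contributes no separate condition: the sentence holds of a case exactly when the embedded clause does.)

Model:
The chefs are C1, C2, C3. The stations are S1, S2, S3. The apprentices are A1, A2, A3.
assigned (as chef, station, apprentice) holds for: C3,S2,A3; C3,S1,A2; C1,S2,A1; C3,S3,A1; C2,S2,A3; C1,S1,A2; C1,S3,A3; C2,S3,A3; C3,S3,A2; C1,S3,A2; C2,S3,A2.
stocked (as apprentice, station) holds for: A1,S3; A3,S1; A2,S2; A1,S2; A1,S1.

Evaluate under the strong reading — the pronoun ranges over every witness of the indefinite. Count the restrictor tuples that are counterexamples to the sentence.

9

"him" takes "an apprentice" as antecedent and "it" takes "a station"; both are donkey pronouns co-varying with the restrictor.
Strong reading: for every (c,s,a) with assigned(c,s,a), stocked(a,s).
Restrictor triples: (C1,S1,A2)→stocked(A2,S1) ✗  (C1,S2,A1)→stocked(A1,S2) ✓  (C1,S3,A2)→stocked(A2,S3) ✗  (C1,S3,A3)→stocked(A3,S3) ✗  (C2,S2,A3)→stocked(A3,S2) ✗  (C2,S3,A2)→stocked(A2,S3) ✗  (C2,S3,A3)→stocked(A3,S3) ✗  (C3,S1,A2)→stocked(A2,S1) ✗  (C3,S2,A3)→stocked(A3,S2) ✗  (C3,S3,A1)→stocked(A1,S3) ✓  (C3,S3,A2)→stocked(A2,S3) ✗
Counterexamples (restrictor triples failing the scope): 9.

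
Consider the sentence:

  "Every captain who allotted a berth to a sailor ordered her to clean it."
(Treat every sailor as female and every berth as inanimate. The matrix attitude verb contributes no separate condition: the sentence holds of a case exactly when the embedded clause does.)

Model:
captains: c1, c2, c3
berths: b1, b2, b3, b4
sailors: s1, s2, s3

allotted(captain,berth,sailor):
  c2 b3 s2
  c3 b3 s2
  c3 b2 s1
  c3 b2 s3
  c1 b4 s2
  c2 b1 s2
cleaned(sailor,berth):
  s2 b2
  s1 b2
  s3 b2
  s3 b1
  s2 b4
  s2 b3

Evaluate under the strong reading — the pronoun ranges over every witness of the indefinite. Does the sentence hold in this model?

"her" takes "a sailor" as antecedent and "it" takes "a berth"; both are donkey pronouns co-varying with the restrictor.
Strong reading: for every (c,b,s) with allotted(c,b,s), cleaned(s,b).
Restrictor triples: (c1,b4,s2)→cleaned(s2,b4) ✓  (c2,b1,s2)→cleaned(s2,b1) ✗  (c2,b3,s2)→cleaned(s2,b3) ✓  (c3,b2,s1)→cleaned(s1,b2) ✓  (c3,b2,s3)→cleaned(s3,b2) ✓  (c3,b3,s2)→cleaned(s2,b3) ✓
Counterexample: (c2,b1,s2) — cleaned(s2,b1) does not hold.

False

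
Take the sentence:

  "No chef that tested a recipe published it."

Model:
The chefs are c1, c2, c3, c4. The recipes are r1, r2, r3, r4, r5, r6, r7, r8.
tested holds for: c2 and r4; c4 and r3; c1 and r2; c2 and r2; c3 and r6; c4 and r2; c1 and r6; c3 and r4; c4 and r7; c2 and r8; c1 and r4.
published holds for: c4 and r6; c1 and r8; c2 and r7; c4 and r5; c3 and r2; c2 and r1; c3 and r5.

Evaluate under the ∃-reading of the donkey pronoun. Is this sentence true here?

"it" takes "a recipe" as antecedent — a donkey pronoun bound across the clause boundary.
Truth condition: for no (c,r) with tested(c,r) does published(c,r) hold.
Restrictor pairs — does the scope hold? (c1,r2):fails  (c1,r4):fails  (c1,r6):fails  (c2,r2):fails  (c2,r4):fails  (c2,r8):fails  (c3,r4):fails  (c3,r6):fails  (c4,r2):fails  (c4,r3):fails  (c4,r7):fails
Scope holds for no restrictor pair, so the sentence is true.

True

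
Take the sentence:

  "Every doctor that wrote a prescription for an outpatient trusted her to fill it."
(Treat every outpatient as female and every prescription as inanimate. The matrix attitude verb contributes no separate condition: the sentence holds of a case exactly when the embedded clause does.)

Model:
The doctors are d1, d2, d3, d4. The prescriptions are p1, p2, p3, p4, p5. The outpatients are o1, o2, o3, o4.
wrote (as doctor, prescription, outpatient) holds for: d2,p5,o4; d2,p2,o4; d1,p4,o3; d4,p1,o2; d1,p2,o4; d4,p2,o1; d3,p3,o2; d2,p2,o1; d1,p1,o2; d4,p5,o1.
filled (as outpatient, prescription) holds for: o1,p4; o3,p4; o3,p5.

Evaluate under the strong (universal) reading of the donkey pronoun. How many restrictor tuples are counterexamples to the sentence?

9

"her" takes "an outpatient" as antecedent and "it" takes "a prescription"; both are donkey pronouns co-varying with the restrictor.
Strong reading: for every (d,p,o) with wrote(d,p,o), filled(o,p).
Restrictor triples: (d1,p1,o2)→filled(o2,p1) ✗  (d1,p2,o4)→filled(o4,p2) ✗  (d1,p4,o3)→filled(o3,p4) ✓  (d2,p2,o1)→filled(o1,p2) ✗  (d2,p2,o4)→filled(o4,p2) ✗  (d2,p5,o4)→filled(o4,p5) ✗  (d3,p3,o2)→filled(o2,p3) ✗  (d4,p1,o2)→filled(o2,p1) ✗  (d4,p2,o1)→filled(o1,p2) ✗  (d4,p5,o1)→filled(o1,p5) ✗
Counterexamples (restrictor triples failing the scope): 9.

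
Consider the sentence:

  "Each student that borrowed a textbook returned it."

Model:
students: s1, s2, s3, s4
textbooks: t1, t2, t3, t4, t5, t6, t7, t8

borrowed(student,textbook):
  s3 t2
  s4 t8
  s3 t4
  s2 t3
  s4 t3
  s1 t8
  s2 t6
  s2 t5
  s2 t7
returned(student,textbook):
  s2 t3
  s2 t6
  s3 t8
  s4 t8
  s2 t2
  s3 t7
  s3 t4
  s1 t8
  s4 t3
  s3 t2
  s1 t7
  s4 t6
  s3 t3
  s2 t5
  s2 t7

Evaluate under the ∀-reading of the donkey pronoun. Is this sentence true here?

True

"it" takes "a textbook" as antecedent — a donkey pronoun bound across the clause boundary.
Strong reading: for every (s,t) with borrowed(s,t), returned(s,t).
Restrictor pairs: (s1,t8) ✓  (s2,t3) ✓  (s2,t5) ✓  (s2,t6) ✓  (s2,t7) ✓  (s3,t2) ✓  (s3,t4) ✓  (s4,t3) ✓  (s4,t8) ✓
Every restrictor pair satisfies the scope.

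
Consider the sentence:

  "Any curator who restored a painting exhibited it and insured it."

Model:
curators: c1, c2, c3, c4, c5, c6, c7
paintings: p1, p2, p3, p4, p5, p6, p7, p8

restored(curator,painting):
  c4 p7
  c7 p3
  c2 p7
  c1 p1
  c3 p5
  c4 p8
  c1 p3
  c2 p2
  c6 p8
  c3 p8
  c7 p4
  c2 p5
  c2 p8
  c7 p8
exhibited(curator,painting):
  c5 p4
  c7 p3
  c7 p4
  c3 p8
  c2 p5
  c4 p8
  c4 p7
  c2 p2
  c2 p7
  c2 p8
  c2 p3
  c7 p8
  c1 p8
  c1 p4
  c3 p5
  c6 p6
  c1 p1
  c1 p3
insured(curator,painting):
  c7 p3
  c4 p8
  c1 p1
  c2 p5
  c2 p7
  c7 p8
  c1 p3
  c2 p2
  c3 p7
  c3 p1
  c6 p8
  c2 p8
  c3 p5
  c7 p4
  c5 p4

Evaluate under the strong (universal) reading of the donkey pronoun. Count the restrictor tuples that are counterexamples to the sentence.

3

"it" takes "a painting" as antecedent — a donkey pronoun bound across the clause boundary.
Strong reading: for every (c,p) with restored(c,p), exhibited(c,p) ∧ insured(c,p).
Restrictor pairs: (c1,p1) ✓  (c1,p3) ✓  (c2,p2) ✓  (c2,p5) ✓  (c2,p7) ✓  (c2,p8) ✓  (c3,p5) ✓  (c3,p8) ✗  (c4,p7) ✗  (c4,p8) ✓  (c6,p8) ✗  (c7,p3) ✓  (c7,p4) ✓  (c7,p8) ✓
Counterexamples (restrictor pairs failing the scope): 3.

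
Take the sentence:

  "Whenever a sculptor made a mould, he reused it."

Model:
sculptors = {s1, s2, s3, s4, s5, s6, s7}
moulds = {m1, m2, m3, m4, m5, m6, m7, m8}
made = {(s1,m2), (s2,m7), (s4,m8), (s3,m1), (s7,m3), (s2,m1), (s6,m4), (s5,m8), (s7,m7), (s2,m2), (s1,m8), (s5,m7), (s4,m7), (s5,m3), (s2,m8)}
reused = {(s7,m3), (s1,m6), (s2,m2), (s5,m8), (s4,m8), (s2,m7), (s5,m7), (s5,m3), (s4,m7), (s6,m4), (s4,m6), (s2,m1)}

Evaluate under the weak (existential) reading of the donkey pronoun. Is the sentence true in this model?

"it" takes "a mould" as antecedent — a donkey pronoun bound across the clause boundary.
Weak reading: every sculptor s with some made-mould has at least one made-mould m such that reused(s,m).
Per sculptor: s1:✗  s2:✓  s3:✗  s4:✓  s5:✓  s6:✓  s7:✓
s1 has no witness among its made-moulds.

False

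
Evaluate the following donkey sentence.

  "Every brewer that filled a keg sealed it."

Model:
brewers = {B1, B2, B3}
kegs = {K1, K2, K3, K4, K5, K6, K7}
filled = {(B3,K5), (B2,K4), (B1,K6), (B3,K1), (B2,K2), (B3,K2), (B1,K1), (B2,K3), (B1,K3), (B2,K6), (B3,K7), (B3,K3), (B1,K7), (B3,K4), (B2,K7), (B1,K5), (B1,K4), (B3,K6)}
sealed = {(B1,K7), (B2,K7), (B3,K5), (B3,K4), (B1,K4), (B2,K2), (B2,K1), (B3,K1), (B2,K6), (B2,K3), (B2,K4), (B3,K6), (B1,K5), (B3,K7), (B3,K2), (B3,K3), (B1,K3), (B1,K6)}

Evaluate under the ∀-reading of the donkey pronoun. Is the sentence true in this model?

False

"it" takes "a keg" as antecedent — a donkey pronoun bound across the clause boundary.
Strong reading: for every (b,k) with filled(b,k), sealed(b,k).
Restrictor pairs: (B1,K1) ✗  (B1,K3) ✓  (B1,K4) ✓  (B1,K5) ✓  (B1,K6) ✓  (B1,K7) ✓  (B2,K2) ✓  (B2,K3) ✓  (B2,K4) ✓  (B2,K6) ✓  (B2,K7) ✓  (B3,K1) ✓  (B3,K2) ✓  (B3,K3) ✓  (B3,K4) ✓  (B3,K5) ✓  (B3,K6) ✓  (B3,K7) ✓
Counterexample: (B1,K1) is in filled but fails the scope.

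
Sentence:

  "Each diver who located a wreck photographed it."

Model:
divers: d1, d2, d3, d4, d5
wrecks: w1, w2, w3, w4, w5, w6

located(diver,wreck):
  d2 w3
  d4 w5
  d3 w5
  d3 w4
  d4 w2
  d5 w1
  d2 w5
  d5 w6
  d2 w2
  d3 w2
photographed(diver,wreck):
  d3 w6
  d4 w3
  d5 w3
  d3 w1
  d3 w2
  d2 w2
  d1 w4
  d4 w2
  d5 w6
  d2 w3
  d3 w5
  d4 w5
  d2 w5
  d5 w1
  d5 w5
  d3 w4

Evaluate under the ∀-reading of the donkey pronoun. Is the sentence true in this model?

True

"it" takes "a wreck" as antecedent — a donkey pronoun bound across the clause boundary.
Strong reading: for every (d,w) with located(d,w), photographed(d,w).
Restrictor pairs: (d2,w2) ✓  (d2,w3) ✓  (d2,w5) ✓  (d3,w2) ✓  (d3,w4) ✓  (d3,w5) ✓  (d4,w2) ✓  (d4,w5) ✓  (d5,w1) ✓  (d5,w6) ✓
Every restrictor pair satisfies the scope.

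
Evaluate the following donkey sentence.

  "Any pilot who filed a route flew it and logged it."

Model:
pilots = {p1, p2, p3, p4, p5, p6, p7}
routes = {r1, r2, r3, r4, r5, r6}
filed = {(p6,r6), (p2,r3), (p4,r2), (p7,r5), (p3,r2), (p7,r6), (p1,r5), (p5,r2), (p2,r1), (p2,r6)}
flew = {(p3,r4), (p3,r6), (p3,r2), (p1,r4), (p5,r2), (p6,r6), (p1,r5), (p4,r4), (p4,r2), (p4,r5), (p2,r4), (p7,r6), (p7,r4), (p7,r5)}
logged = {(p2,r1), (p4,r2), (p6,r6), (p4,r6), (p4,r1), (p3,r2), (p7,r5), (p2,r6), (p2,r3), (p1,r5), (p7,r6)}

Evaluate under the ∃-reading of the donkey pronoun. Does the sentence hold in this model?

"it" takes "a route" as antecedent — a donkey pronoun bound across the clause boundary.
Weak reading: every pilot p with some filed-route has at least one filed-route r such that flew(p,r) ∧ logged(p,r).
Per pilot: p1:✓  p2:✗  p3:✓  p4:✓  p5:✗  p6:✓  p7:✓
p2 has no witness among its filed-routes.

False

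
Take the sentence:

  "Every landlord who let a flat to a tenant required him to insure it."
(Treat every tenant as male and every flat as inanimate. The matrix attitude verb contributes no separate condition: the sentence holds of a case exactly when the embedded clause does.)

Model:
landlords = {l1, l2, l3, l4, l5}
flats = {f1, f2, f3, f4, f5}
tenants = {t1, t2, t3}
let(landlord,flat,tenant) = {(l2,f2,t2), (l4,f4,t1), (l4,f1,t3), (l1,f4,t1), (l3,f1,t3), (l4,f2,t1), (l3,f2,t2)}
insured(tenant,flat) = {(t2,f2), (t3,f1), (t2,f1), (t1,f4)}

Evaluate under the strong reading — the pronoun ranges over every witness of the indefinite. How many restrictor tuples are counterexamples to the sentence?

1

"him" takes "a tenant" as antecedent and "it" takes "a flat"; both are donkey pronouns co-varying with the restrictor.
Strong reading: for every (l,f,t) with let(l,f,t), insured(t,f).
Restrictor triples: (l1,f4,t1)→insured(t1,f4) ✓  (l2,f2,t2)→insured(t2,f2) ✓  (l3,f1,t3)→insured(t3,f1) ✓  (l3,f2,t2)→insured(t2,f2) ✓  (l4,f1,t3)→insured(t3,f1) ✓  (l4,f2,t1)→insured(t1,f2) ✗  (l4,f4,t1)→insured(t1,f4) ✓
Counterexamples (restrictor triples failing the scope): 1.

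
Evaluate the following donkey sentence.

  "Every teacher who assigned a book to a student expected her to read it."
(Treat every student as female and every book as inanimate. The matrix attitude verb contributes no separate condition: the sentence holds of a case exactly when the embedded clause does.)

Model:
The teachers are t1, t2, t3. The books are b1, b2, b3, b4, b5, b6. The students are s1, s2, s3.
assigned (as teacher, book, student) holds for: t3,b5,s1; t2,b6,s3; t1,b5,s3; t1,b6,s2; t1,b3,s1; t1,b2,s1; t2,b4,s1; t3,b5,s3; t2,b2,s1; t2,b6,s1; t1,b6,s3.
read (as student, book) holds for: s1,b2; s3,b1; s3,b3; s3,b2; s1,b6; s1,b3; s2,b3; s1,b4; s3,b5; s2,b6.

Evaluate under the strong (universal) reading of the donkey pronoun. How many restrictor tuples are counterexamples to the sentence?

3

"her" takes "a student" as antecedent and "it" takes "a book"; both are donkey pronouns co-varying with the restrictor.
Strong reading: for every (t,b,s) with assigned(t,b,s), read(s,b).
Restrictor triples: (t1,b2,s1)→read(s1,b2) ✓  (t1,b3,s1)→read(s1,b3) ✓  (t1,b5,s3)→read(s3,b5) ✓  (t1,b6,s2)→read(s2,b6) ✓  (t1,b6,s3)→read(s3,b6) ✗  (t2,b2,s1)→read(s1,b2) ✓  (t2,b4,s1)→read(s1,b4) ✓  (t2,b6,s1)→read(s1,b6) ✓  (t2,b6,s3)→read(s3,b6) ✗  (t3,b5,s1)→read(s1,b5) ✗  (t3,b5,s3)→read(s3,b5) ✓
Counterexamples (restrictor triples failing the scope): 3.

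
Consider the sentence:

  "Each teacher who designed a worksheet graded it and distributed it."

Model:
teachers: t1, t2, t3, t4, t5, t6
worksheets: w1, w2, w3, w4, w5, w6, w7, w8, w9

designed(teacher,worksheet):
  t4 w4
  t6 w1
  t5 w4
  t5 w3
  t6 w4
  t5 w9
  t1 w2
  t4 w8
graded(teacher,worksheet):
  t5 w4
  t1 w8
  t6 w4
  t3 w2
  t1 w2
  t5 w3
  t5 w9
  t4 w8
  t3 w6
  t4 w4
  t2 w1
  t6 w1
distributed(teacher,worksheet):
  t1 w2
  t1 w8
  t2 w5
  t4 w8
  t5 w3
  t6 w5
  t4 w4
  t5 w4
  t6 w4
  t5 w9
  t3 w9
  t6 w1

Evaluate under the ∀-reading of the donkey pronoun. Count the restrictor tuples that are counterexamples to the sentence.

"it" takes "a worksheet" as antecedent — a donkey pronoun bound across the clause boundary.
Strong reading: for every (t,w) with designed(t,w), graded(t,w) ∧ distributed(t,w).
Restrictor pairs: (t1,w2) ✓  (t4,w4) ✓  (t4,w8) ✓  (t5,w3) ✓  (t5,w4) ✓  (t5,w9) ✓  (t6,w1) ✓  (t6,w4) ✓
Counterexamples (restrictor pairs failing the scope): 0.

0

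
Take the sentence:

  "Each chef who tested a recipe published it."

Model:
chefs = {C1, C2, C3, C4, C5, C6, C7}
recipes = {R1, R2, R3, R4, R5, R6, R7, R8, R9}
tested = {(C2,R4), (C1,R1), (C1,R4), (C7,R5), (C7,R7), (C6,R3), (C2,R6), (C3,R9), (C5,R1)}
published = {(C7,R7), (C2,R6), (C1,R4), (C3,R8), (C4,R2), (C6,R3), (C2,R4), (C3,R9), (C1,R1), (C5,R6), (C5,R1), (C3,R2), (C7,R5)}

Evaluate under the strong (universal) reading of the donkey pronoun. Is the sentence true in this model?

True

"it" takes "a recipe" as antecedent — a donkey pronoun bound across the clause boundary.
Strong reading: for every (c,r) with tested(c,r), published(c,r).
Restrictor pairs: (C1,R1) ✓  (C1,R4) ✓  (C2,R4) ✓  (C2,R6) ✓  (C3,R9) ✓  (C5,R1) ✓  (C6,R3) ✓  (C7,R5) ✓  (C7,R7) ✓
Every restrictor pair satisfies the scope.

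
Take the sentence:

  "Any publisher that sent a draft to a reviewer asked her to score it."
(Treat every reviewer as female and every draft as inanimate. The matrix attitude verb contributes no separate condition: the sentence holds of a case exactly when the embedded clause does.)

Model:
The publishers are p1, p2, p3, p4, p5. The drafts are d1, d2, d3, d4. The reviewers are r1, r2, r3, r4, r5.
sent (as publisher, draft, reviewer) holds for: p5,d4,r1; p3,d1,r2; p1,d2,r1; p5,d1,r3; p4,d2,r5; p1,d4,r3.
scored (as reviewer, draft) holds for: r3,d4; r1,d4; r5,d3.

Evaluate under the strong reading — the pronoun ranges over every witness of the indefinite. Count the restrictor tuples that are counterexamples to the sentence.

"her" takes "a reviewer" as antecedent and "it" takes "a draft"; both are donkey pronouns co-varying with the restrictor.
Strong reading: for every (p,d,r) with sent(p,d,r), scored(r,d).
Restrictor triples: (p1,d2,r1)→scored(r1,d2) ✗  (p1,d4,r3)→scored(r3,d4) ✓  (p3,d1,r2)→scored(r2,d1) ✗  (p4,d2,r5)→scored(r5,d2) ✗  (p5,d1,r3)→scored(r3,d1) ✗  (p5,d4,r1)→scored(r1,d4) ✓
Counterexamples (restrictor triples failing the scope): 4.

4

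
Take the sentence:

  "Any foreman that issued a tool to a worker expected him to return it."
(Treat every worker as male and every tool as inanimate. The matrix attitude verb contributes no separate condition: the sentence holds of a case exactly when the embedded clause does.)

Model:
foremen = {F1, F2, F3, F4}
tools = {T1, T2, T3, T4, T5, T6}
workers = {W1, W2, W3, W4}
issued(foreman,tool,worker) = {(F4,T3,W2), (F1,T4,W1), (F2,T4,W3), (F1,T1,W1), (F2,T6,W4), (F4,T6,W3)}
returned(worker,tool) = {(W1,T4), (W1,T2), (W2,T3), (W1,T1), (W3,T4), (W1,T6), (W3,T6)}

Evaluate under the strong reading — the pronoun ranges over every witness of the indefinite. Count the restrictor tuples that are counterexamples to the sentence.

1

"him" takes "a worker" as antecedent and "it" takes "a tool"; both are donkey pronouns co-varying with the restrictor.
Strong reading: for every (f,t,w) with issued(f,t,w), returned(w,t).
Restrictor triples: (F1,T1,W1)→returned(W1,T1) ✓  (F1,T4,W1)→returned(W1,T4) ✓  (F2,T4,W3)→returned(W3,T4) ✓  (F2,T6,W4)→returned(W4,T6) ✗  (F4,T3,W2)→returned(W2,T3) ✓  (F4,T6,W3)→returned(W3,T6) ✓
Counterexamples (restrictor triples failing the scope): 1.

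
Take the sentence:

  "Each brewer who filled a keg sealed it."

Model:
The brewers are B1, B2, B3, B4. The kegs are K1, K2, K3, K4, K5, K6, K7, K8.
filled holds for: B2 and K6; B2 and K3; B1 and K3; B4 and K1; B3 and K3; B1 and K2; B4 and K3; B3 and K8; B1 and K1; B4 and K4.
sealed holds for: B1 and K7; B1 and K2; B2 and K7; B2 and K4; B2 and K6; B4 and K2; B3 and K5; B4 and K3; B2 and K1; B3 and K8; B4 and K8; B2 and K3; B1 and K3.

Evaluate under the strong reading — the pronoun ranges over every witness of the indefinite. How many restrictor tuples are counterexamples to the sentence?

"it" takes "a keg" as antecedent — a donkey pronoun bound across the clause boundary.
Strong reading: for every (b,k) with filled(b,k), sealed(b,k).
Restrictor pairs: (B1,K1) ✗  (B1,K2) ✓  (B1,K3) ✓  (B2,K3) ✓  (B2,K6) ✓  (B3,K3) ✗  (B3,K8) ✓  (B4,K1) ✗  (B4,K3) ✓  (B4,K4) ✗
Counterexamples (restrictor pairs failing the scope): 4.

4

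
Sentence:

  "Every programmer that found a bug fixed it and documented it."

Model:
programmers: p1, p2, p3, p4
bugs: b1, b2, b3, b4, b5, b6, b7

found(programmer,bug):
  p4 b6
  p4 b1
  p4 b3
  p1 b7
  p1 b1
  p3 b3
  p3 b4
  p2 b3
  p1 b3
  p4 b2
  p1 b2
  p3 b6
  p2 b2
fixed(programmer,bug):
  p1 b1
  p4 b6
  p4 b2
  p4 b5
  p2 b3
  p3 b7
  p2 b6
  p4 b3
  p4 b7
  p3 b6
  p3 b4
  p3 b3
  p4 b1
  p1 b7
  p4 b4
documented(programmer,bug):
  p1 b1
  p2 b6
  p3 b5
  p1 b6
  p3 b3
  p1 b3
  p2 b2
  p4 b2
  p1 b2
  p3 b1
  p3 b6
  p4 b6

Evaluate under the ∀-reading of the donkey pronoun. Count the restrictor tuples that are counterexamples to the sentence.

"it" takes "a bug" as antecedent — a donkey pronoun bound across the clause boundary.
Strong reading: for every (p,b) with found(p,b), fixed(p,b) ∧ documented(p,b).
Restrictor pairs: (p1,b1) ✓  (p1,b2) ✗  (p1,b3) ✗  (p1,b7) ✗  (p2,b2) ✗  (p2,b3) ✗  (p3,b3) ✓  (p3,b4) ✗  (p3,b6) ✓  (p4,b1) ✗  (p4,b2) ✓  (p4,b3) ✗  (p4,b6) ✓
Counterexamples (restrictor pairs failing the scope): 8.

8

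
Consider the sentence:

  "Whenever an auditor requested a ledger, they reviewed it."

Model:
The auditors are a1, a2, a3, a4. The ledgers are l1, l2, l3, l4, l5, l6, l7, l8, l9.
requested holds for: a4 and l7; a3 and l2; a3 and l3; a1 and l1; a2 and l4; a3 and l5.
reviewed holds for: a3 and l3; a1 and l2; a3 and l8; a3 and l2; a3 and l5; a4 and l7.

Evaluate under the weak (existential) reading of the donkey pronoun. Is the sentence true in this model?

False

"it" takes "a ledger" as antecedent — a donkey pronoun bound across the clause boundary.
Weak reading: every auditor a with some requested-ledger has at least one requested-ledger l such that reviewed(a,l).
Per auditor: a1:✗  a2:✗  a3:✓  a4:✓
a1 has no witness among its requested-ledgers.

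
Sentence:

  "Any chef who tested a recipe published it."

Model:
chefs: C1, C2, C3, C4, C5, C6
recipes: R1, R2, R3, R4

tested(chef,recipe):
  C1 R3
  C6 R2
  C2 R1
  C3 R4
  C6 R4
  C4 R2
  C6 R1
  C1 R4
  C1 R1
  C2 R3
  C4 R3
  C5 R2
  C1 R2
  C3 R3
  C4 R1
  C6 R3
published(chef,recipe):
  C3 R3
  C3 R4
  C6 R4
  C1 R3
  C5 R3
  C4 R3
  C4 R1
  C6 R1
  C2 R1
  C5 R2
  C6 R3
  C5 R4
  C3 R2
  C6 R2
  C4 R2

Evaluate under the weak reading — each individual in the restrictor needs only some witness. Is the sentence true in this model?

True

"it" takes "a recipe" as antecedent — a donkey pronoun bound across the clause boundary.
Weak reading: every chef c with some tested-recipe has at least one tested-recipe r such that published(c,r).
Per chef: C1:✓  C2:✓  C3:✓  C4:✓  C5:✓  C6:✓
Every chef in the restrictor has a witness.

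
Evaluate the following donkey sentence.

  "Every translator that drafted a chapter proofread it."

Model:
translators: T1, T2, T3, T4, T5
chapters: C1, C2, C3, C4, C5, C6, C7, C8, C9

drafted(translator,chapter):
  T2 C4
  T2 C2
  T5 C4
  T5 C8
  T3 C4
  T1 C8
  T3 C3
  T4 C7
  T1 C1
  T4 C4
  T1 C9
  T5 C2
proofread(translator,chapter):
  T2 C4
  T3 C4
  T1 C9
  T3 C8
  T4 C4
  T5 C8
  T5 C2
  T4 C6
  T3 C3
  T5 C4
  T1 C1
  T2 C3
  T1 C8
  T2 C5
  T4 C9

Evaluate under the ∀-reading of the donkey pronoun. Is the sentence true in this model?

"it" takes "a chapter" as antecedent — a donkey pronoun bound across the clause boundary.
Strong reading: for every (t,c) with drafted(t,c), proofread(t,c).
Restrictor pairs: (T1,C1) ✓  (T1,C8) ✓  (T1,C9) ✓  (T2,C2) ✗  (T2,C4) ✓  (T3,C3) ✓  (T3,C4) ✓  (T4,C4) ✓  (T4,C7) ✗  (T5,C2) ✓  (T5,C4) ✓  (T5,C8) ✓
Counterexample: (T2,C2) is in drafted but fails the scope.

False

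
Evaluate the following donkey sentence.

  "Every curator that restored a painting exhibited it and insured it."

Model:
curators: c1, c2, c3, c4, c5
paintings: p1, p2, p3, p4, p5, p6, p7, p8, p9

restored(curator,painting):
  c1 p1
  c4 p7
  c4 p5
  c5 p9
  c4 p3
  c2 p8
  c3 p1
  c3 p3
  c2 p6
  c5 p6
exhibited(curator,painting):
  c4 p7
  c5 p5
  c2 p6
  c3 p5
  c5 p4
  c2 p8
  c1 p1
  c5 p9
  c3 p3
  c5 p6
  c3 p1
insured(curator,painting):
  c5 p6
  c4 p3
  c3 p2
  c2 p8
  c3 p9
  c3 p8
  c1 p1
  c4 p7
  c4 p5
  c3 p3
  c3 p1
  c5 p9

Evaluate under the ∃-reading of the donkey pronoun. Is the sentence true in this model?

True

"it" takes "a painting" as antecedent — a donkey pronoun bound across the clause boundary.
Weak reading: every curator c with some restored-painting has at least one restored-painting p such that exhibited(c,p) ∧ insured(c,p).
Per curator: c1:✓  c2:✓  c3:✓  c4:✓  c5:✓
Every curator in the restrictor has a witness.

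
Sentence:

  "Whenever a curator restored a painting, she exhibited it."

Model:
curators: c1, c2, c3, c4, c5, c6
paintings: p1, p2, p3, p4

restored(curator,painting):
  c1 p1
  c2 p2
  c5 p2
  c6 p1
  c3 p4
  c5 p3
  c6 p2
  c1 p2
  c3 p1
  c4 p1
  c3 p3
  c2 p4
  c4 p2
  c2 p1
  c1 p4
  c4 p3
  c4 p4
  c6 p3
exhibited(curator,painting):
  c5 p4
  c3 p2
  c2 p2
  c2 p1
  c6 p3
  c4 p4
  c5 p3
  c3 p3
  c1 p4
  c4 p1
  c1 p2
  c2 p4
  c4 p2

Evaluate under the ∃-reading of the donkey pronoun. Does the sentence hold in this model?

"it" takes "a painting" as antecedent — a donkey pronoun bound across the clause boundary.
Weak reading: every curator c with some restored-painting has at least one restored-painting p such that exhibited(c,p).
Per curator: c1:✓  c2:✓  c3:✓  c4:✓  c5:✓  c6:✓
Every curator in the restrictor has a witness.

True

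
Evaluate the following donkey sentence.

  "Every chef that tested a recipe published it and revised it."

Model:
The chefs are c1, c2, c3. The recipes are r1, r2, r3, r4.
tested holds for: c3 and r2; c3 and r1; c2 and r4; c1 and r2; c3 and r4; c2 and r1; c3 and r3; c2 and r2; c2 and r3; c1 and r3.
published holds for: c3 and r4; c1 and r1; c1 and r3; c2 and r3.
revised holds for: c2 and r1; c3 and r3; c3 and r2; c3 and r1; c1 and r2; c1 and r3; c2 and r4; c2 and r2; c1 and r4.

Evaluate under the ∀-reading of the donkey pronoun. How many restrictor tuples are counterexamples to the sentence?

9

"it" takes "a recipe" as antecedent — a donkey pronoun bound across the clause boundary.
Strong reading: for every (c,r) with tested(c,r), published(c,r) ∧ revised(c,r).
Restrictor pairs: (c1,r2) ✗  (c1,r3) ✓  (c2,r1) ✗  (c2,r2) ✗  (c2,r3) ✗  (c2,r4) ✗  (c3,r1) ✗  (c3,r2) ✗  (c3,r3) ✗  (c3,r4) ✗
Counterexamples (restrictor pairs failing the scope): 9.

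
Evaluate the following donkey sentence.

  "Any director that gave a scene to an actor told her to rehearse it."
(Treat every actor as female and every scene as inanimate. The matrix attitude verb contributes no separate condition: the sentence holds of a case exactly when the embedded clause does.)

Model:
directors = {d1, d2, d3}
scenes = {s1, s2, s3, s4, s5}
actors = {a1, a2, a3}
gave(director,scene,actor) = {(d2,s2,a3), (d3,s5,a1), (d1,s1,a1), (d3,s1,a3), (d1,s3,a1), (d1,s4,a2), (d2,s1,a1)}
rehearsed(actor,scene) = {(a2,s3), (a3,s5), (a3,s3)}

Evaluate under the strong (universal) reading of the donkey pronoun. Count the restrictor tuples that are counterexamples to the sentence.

7

"her" takes "an actor" as antecedent and "it" takes "a scene"; both are donkey pronouns co-varying with the restrictor.
Strong reading: for every (d,s,a) with gave(d,s,a), rehearsed(a,s).
Restrictor triples: (d1,s1,a1)→rehearsed(a1,s1) ✗  (d1,s3,a1)→rehearsed(a1,s3) ✗  (d1,s4,a2)→rehearsed(a2,s4) ✗  (d2,s1,a1)→rehearsed(a1,s1) ✗  (d2,s2,a3)→rehearsed(a3,s2) ✗  (d3,s1,a3)→rehearsed(a3,s1) ✗  (d3,s5,a1)→rehearsed(a1,s5) ✗
Counterexamples (restrictor triples failing the scope): 7.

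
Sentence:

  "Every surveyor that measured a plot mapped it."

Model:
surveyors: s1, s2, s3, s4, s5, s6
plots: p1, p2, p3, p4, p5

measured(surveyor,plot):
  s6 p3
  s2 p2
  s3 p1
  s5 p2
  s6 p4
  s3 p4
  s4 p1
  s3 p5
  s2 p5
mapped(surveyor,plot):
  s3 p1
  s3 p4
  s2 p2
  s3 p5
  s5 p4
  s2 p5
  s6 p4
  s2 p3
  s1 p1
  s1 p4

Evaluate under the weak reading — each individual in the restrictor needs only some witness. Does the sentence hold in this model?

"it" takes "a plot" as antecedent — a donkey pronoun bound across the clause boundary.
Weak reading: every surveyor s with some measured-plot has at least one measured-plot p such that mapped(s,p).
Per surveyor: s2:✓  s3:✓  s4:✗  s5:✗  s6:✓
s4 has no witness among its measured-plots.

False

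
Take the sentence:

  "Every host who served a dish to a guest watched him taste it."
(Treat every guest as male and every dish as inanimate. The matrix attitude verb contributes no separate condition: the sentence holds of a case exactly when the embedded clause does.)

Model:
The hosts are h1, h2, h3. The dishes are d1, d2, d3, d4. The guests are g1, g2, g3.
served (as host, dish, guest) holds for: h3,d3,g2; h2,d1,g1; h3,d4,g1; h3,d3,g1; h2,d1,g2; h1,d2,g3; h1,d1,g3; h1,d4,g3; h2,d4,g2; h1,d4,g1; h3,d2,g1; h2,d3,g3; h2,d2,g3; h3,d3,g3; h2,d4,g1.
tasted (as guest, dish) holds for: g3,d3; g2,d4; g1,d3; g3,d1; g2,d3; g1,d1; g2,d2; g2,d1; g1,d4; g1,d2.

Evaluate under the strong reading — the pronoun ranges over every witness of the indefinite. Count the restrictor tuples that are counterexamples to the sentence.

"him" takes "a guest" as antecedent and "it" takes "a dish"; both are donkey pronouns co-varying with the restrictor.
Strong reading: for every (h,d,g) with served(h,d,g), tasted(g,d).
Restrictor triples: (h1,d1,g3)→tasted(g3,d1) ✓  (h1,d2,g3)→tasted(g3,d2) ✗  (h1,d4,g1)→tasted(g1,d4) ✓  (h1,d4,g3)→tasted(g3,d4) ✗  (h2,d1,g1)→tasted(g1,d1) ✓  (h2,d1,g2)→tasted(g2,d1) ✓  (h2,d2,g3)→tasted(g3,d2) ✗  (h2,d3,g3)→tasted(g3,d3) ✓  (h2,d4,g1)→tasted(g1,d4) ✓  (h2,d4,g2)→tasted(g2,d4) ✓  (h3,d2,g1)→tasted(g1,d2) ✓  (h3,d3,g1)→tasted(g1,d3) ✓  (h3,d3,g2)→tasted(g2,d3) ✓  (h3,d3,g3)→tasted(g3,d3) ✓  (h3,d4,g1)→tasted(g1,d4) ✓
Counterexamples (restrictor triples failing the scope): 3.

3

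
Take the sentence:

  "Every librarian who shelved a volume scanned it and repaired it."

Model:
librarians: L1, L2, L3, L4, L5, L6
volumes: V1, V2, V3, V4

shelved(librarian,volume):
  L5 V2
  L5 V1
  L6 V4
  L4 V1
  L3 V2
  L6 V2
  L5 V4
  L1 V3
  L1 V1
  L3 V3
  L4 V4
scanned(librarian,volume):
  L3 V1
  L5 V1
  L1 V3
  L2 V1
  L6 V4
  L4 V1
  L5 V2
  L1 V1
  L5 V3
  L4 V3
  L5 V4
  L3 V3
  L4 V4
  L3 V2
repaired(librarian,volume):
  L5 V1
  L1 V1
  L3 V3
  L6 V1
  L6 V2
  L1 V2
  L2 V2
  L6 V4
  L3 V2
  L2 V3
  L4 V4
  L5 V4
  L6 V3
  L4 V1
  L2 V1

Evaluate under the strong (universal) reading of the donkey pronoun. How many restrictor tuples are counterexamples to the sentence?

3

"it" takes "a volume" as antecedent — a donkey pronoun bound across the clause boundary.
Strong reading: for every (l,v) with shelved(l,v), scanned(l,v) ∧ repaired(l,v).
Restrictor pairs: (L1,V1) ✓  (L1,V3) ✗  (L3,V2) ✓  (L3,V3) ✓  (L4,V1) ✓  (L4,V4) ✓  (L5,V1) ✓  (L5,V2) ✗  (L5,V4) ✓  (L6,V2) ✗  (L6,V4) ✓
Counterexamples (restrictor pairs failing the scope): 3.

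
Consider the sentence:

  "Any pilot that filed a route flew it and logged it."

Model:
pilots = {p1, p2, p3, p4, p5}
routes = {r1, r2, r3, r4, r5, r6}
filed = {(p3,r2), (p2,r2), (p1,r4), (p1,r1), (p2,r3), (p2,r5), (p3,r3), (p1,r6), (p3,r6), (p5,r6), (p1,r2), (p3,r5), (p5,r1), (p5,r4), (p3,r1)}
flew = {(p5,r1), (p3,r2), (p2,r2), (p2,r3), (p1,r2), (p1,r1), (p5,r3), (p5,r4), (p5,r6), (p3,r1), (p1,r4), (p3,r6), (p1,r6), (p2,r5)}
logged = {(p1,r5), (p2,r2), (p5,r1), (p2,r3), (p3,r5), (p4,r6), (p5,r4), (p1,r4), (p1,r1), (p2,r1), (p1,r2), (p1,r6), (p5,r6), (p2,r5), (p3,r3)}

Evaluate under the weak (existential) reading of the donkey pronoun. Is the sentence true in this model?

"it" takes "a route" as antecedent — a donkey pronoun bound across the clause boundary.
Weak reading: every pilot p with some filed-route has at least one filed-route r such that flew(p,r) ∧ logged(p,r).
Per pilot: p1:✓  p2:✓  p3:✗  p5:✓
p3 has no witness among its filed-routes.

False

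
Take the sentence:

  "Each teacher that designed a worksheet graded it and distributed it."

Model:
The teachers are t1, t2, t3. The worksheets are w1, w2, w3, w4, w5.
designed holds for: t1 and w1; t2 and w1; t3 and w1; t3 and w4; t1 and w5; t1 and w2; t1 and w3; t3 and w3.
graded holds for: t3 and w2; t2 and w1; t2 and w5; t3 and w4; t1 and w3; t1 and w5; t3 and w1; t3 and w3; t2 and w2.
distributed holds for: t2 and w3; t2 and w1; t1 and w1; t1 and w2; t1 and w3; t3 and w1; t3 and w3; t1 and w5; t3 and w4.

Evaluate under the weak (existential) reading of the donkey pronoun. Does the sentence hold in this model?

"it" takes "a worksheet" as antecedent — a donkey pronoun bound across the clause boundary.
Weak reading: every teacher t with some designed-worksheet has at least one designed-worksheet w such that graded(t,w) ∧ distributed(t,w).
Per teacher: t1:✓  t2:✓  t3:✓
Every teacher in the restrictor has a witness.

True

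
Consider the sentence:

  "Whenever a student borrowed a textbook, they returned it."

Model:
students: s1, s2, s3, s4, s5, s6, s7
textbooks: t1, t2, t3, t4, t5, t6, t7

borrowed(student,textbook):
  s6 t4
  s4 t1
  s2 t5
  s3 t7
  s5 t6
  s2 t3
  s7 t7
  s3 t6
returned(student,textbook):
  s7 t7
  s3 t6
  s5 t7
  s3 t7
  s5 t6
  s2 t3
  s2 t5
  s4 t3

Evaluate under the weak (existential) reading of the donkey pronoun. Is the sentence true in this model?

"it" takes "a textbook" as antecedent — a donkey pronoun bound across the clause boundary.
Weak reading: every student s with some borrowed-textbook has at least one borrowed-textbook t such that returned(s,t).
Per student: s2:✓  s3:✓  s4:✗  s5:✓  s6:✗  s7:✓
s4 has no witness among its borrowed-textbooks.

False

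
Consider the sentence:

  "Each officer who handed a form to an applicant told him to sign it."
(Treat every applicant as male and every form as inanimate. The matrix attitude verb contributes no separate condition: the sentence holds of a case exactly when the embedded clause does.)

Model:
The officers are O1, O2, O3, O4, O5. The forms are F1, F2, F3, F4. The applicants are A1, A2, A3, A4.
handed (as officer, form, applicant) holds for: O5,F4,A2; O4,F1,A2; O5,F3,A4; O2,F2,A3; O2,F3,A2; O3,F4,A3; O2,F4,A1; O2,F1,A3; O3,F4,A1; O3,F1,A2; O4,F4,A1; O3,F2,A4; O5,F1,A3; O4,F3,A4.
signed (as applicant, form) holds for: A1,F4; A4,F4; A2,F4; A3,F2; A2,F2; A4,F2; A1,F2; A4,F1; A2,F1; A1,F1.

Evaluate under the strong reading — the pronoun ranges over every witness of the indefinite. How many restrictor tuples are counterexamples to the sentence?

6

"him" takes "an applicant" as antecedent and "it" takes "a form"; both are donkey pronouns co-varying with the restrictor.
Strong reading: for every (o,f,a) with handed(o,f,a), signed(a,f).
Restrictor triples: (O2,F1,A3)→signed(A3,F1) ✗  (O2,F2,A3)→signed(A3,F2) ✓  (O2,F3,A2)→signed(A2,F3) ✗  (O2,F4,A1)→signed(A1,F4) ✓  (O3,F1,A2)→signed(A2,F1) ✓  (O3,F2,A4)→signed(A4,F2) ✓  (O3,F4,A1)→signed(A1,F4) ✓  (O3,F4,A3)→signed(A3,F4) ✗  (O4,F1,A2)→signed(A2,F1) ✓  (O4,F3,A4)→signed(A4,F3) ✗  (O4,F4,A1)→signed(A1,F4) ✓  (O5,F1,A3)→signed(A3,F1) ✗  (O5,F3,A4)→signed(A4,F3) ✗  (O5,F4,A2)→signed(A2,F4) ✓
Counterexamples (restrictor triples failing the scope): 6.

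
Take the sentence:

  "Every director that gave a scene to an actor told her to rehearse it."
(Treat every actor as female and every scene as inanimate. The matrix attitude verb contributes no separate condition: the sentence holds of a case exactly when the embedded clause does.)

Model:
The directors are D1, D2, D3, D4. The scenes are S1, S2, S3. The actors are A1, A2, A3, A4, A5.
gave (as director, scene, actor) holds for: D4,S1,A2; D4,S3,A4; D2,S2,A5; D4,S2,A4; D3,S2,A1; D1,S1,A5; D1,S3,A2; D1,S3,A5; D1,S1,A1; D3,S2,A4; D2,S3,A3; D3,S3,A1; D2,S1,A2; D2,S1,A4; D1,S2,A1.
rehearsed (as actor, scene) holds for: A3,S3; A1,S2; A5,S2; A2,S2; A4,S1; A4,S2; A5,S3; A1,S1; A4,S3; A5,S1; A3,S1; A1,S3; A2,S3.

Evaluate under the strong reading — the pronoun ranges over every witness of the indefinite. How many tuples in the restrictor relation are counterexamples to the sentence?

"her" takes "an actor" as antecedent and "it" takes "a scene"; both are donkey pronouns co-varying with the restrictor.
Strong reading: for every (d,s,a) with gave(d,s,a), rehearsed(a,s).
Restrictor triples: (D1,S1,A1)→rehearsed(A1,S1) ✓  (D1,S1,A5)→rehearsed(A5,S1) ✓  (D1,S2,A1)→rehearsed(A1,S2) ✓  (D1,S3,A2)→rehearsed(A2,S3) ✓  (D1,S3,A5)→rehearsed(A5,S3) ✓  (D2,S1,A2)→rehearsed(A2,S1) ✗  (D2,S1,A4)→rehearsed(A4,S1) ✓  (D2,S2,A5)→rehearsed(A5,S2) ✓  (D2,S3,A3)→rehearsed(A3,S3) ✓  (D3,S2,A1)→rehearsed(A1,S2) ✓  (D3,S2,A4)→rehearsed(A4,S2) ✓  (D3,S3,A1)→rehearsed(A1,S3) ✓  (D4,S1,A2)→rehearsed(A2,S1) ✗  (D4,S2,A4)→rehearsed(A4,S2) ✓  (D4,S3,A4)→rehearsed(A4,S3) ✓
Counterexamples (restrictor triples failing the scope): 2.

2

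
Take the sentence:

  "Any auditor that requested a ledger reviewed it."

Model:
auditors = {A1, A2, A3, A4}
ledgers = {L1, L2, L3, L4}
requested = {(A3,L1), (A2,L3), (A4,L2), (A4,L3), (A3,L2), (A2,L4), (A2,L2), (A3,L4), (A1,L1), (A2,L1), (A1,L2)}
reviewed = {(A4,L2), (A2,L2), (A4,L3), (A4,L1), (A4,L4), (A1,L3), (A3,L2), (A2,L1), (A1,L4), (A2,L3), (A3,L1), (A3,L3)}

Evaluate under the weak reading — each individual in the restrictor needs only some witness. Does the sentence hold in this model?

"it" takes "a ledger" as antecedent — a donkey pronoun bound across the clause boundary.
Weak reading: every auditor a with some requested-ledger has at least one requested-ledger l such that reviewed(a,l).
Per auditor: A1:✗  A2:✓  A3:✓  A4:✓
A1 has no witness among its requested-ledgers.

False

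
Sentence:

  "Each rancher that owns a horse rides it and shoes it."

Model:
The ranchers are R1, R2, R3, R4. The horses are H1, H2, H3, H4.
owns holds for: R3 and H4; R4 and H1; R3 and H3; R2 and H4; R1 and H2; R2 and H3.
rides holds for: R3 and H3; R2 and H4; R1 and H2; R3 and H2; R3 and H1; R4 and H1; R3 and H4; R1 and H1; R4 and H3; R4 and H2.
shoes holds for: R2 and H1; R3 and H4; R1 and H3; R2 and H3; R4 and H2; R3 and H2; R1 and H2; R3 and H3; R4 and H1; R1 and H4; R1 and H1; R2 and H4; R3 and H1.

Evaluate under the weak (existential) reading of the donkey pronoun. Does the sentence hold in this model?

True

"it" takes "a horse" as antecedent — a donkey pronoun bound across the clause boundary.
Weak reading: every rancher r with some owns-horse has at least one owns-horse h such that rides(r,h) ∧ shoes(r,h).
Per rancher: R1:✓  R2:✓  R3:✓  R4:✓
Every rancher in the restrictor has a witness.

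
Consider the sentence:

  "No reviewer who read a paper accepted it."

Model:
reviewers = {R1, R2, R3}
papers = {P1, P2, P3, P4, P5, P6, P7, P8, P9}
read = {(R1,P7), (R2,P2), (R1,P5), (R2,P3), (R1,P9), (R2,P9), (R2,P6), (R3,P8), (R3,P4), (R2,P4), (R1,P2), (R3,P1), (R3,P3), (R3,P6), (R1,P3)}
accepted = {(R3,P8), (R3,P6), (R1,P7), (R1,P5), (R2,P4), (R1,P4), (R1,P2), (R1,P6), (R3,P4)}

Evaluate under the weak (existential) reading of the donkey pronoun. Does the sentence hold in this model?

"it" takes "a paper" as antecedent — a donkey pronoun bound across the clause boundary.
Truth condition: for no (r,p) with read(r,p) does accepted(r,p) hold.
Restrictor pairs — does the scope hold? (R1,P2):holds  (R1,P3):fails  (R1,P5):holds  (R1,P7):holds  (R1,P9):fails  (R2,P2):fails  (R2,P3):fails  (R2,P4):holds  (R2,P6):fails  (R2,P9):fails  (R3,P1):fails  (R3,P3):fails  (R3,P4):holds  (R3,P6):holds  (R3,P8):holds
Scope holds for 7 pair(s), so the sentence is false.

False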